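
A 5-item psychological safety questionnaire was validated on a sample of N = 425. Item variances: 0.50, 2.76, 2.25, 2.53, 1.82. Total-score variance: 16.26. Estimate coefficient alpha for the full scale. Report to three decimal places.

Σσ²ᵢ = 0.50 + 2.76 + 2.25 + 2.53 + 1.82 = 9.86
α = (k/(k−1))·(1 − Σσ²ᵢ/total variance) = (5/4)·(1 − 9.86/16.26) = 0.492

coefficient alpha = 0.492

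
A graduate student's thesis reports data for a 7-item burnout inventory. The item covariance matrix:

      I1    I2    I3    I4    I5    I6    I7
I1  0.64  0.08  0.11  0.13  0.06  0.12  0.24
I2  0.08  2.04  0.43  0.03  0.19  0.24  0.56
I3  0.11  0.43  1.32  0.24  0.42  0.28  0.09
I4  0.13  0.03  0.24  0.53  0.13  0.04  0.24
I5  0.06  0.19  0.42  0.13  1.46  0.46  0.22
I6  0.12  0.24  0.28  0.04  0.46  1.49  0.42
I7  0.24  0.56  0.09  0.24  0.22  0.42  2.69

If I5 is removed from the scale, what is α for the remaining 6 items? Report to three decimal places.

Remaining items: I1, I2, I3, I4, I6, I7 (k = 6).
ΣVar(i) = 0.64 + 2.04 + 1.32 + 0.53 + 1.49 + 2.69 = 8.71
σ²_total = 8.71 + 2 × 3.25 = 15.21
α (item deleted) = (6/5)·(1 − 8.71/15.21) = 0.513

α = 0.513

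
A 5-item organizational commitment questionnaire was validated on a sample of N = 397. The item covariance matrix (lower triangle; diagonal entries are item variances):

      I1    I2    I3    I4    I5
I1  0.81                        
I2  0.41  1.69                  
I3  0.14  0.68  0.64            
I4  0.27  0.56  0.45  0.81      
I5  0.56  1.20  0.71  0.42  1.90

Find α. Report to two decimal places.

α = 0.81

Σσᵢ² = 0.81 + 1.69 + 0.64 + 0.81 + 1.90 = 5.85
Sum of off-diagonal covariances = 5.40
σ²_T = 5.85 + 2 × 5.40 = 16.65
α = (k/(k−1))·(1 − Σσᵢ²/σ²_T) = (5/4)·(1 − 5.85/16.65) = 0.81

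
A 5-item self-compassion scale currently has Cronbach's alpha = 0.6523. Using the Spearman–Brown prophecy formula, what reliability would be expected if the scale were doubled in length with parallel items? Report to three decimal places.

Length factor m = 2
α' = m·α / (1 + (m−1)·α)
   = 2 × 0.6523 / (1 + (2 − 1) × 0.6523)
   = 1.3046 / 1.6523 = 0.790

predicted reliability = 0.790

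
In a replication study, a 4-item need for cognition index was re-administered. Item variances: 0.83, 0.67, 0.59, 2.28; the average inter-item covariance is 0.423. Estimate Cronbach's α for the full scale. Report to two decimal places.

α = 0.72

Σσᵢ² = 0.83 + 0.67 + 0.59 + 2.28 = 4.37
Sum of the 6 distinct covariances = 6 × 0.423 = 2.538
total variance = Σσᵢ² + 2·Σcov = 4.37 + 2 × 2.538 = 9.446
α = (4/3)·(1 − 4.37/9.446) = 0.72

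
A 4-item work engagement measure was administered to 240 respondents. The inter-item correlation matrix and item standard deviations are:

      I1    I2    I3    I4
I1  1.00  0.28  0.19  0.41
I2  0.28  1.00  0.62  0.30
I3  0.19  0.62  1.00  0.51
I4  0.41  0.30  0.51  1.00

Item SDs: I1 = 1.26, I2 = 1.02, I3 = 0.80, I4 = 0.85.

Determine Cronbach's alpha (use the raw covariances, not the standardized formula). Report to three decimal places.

Σσ²ᵢ = 1.26² + 1.02² + 0.80² + 0.85² = 3.9905
Covariances σ_ij = r_ij · s_i · s_j:
  σ(I1,I2) = 0.28 × 1.26 × 1.02 = 0.3599
  σ(I1,I3) = 0.19 × 1.26 × 0.80 = 0.1915
  σ(I1,I4) = 0.41 × 1.26 × 0.85 = 0.4391
  σ(I2,I3) = 0.62 × 1.02 × 0.80 = 0.5059
  σ(I2,I4) = 0.30 × 1.02 × 0.85 = 0.2601
  σ(I3,I4) = 0.51 × 0.80 × 0.85 = 0.3468
σ²_T = Σσ²ᵢ + 2·Σσ_ij = 3.9905 + 2 × 2.1033 = 8.1971
α = (4/3)·(1 − 3.9905/8.1971) = 0.684

α = 0.684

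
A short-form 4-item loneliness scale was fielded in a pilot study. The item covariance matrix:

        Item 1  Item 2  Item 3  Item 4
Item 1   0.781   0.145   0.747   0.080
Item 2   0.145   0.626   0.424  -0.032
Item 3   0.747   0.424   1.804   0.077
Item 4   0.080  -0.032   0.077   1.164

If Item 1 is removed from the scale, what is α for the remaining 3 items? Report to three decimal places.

Remaining items: Item 2, Item 3, Item 4 (k = 3).
Σσ²ᵢ = 0.626 + 1.804 + 1.164 = 3.594
Var(T) = 3.594 + 2 × 0.469 = 4.532
α (item deleted) = (3/2)·(1 − 3.594/4.532) = 0.310

α = 0.310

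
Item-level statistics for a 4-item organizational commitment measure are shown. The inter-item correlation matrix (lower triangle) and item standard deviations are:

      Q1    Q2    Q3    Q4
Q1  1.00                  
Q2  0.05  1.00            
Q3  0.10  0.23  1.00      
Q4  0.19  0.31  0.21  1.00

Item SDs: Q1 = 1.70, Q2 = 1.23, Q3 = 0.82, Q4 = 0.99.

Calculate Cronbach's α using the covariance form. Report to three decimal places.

Σσ²ᵢ = 1.70² + 1.23² + 0.82² + 0.99² = 6.0554
Covariances σ_ij = r_ij · s_i · s_j:
  σ(Q1,Q2) = 0.05 × 1.70 × 1.23 = 0.1046
  σ(Q1,Q3) = 0.10 × 1.70 × 0.82 = 0.1394
  σ(Q1,Q4) = 0.19 × 1.70 × 0.99 = 0.3198
  σ(Q2,Q3) = 0.23 × 1.23 × 0.82 = 0.2320
  σ(Q2,Q4) = 0.31 × 1.23 × 0.99 = 0.3775
  σ(Q3,Q4) = 0.21 × 0.82 × 0.99 = 0.1705
σ²_T = Σσ²ᵢ + 2·Σσ_ij = 6.0554 + 2 × 1.3438 = 8.7430
α = (4/3)·(1 − 6.0554/8.7430) = 0.410

α = 0.410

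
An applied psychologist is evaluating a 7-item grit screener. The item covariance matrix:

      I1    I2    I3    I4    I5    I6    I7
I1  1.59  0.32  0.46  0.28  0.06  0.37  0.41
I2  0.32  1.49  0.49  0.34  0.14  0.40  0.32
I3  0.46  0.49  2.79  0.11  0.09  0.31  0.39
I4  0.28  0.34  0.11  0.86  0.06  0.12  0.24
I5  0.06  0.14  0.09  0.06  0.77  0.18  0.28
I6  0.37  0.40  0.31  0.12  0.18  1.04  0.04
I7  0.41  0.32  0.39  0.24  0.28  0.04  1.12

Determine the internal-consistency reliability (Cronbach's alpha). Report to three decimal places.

ΣVar(i) = 1.59 + 1.49 + 2.79 + 0.86 + 0.77 + 1.04 + 1.12 = 9.66
Sum of the distinct covariances = 5.41
σ²_T = 9.66 + 2 × 5.41 = 20.48
α = (k/(k−1))·(1 − ΣVar(i)/σ²_T) = (7/6)·(1 − 9.66/20.48) = 0.616

Cronbach's alpha = 0.616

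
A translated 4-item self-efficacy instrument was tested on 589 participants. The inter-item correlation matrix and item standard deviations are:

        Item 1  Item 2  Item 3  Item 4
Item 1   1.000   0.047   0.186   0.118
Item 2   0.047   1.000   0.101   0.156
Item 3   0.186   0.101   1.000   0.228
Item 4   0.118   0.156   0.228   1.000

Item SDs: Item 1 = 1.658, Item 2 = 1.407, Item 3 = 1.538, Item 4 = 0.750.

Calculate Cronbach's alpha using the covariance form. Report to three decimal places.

Cronbach's alpha = 0.353

Σσ²ᵢ = 1.658² + 1.407² + 1.538² + 0.750² = 7.6566
Covariances σ_ij = r_ij · s_i · s_j:
  σ(Item 1,Item 2) = 0.047 × 1.658 × 1.407 = 0.1096
  σ(Item 1,Item 3) = 0.186 × 1.658 × 1.538 = 0.4743
  σ(Item 1,Item 4) = 0.118 × 1.658 × 0.750 = 0.1467
  σ(Item 2,Item 3) = 0.101 × 1.407 × 1.538 = 0.2186
  σ(Item 2,Item 4) = 0.156 × 1.407 × 0.750 = 0.1646
  σ(Item 3,Item 4) = 0.228 × 1.538 × 0.750 = 0.2630
σ²_T = Σσ²ᵢ + 2·Σσ_ij = 7.6566 + 2 × 1.3768 = 10.4102
α = (4/3)·(1 − 7.6566/10.4102) = 0.353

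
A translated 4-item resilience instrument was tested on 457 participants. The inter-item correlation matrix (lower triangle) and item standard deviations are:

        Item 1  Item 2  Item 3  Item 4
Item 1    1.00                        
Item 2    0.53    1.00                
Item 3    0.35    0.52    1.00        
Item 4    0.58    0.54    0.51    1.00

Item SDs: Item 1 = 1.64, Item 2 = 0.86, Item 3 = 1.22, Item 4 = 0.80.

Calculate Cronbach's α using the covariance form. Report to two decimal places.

Cronbach's α = 0.75

Σσ²ᵢ = 1.64² + 0.86² + 1.22² + 0.80² = 5.5576
Covariances σ_ij = r_ij · s_i · s_j:
  σ(Item 1,Item 2) = 0.53 × 1.64 × 0.86 = 0.7475
  σ(Item 1,Item 3) = 0.35 × 1.64 × 1.22 = 0.7003
  σ(Item 1,Item 4) = 0.58 × 1.64 × 0.80 = 0.7610
  σ(Item 2,Item 3) = 0.52 × 0.86 × 1.22 = 0.5456
  σ(Item 2,Item 4) = 0.54 × 0.86 × 0.80 = 0.3715
  σ(Item 3,Item 4) = 0.51 × 1.22 × 0.80 = 0.4978
σ²_T = Σσ²ᵢ + 2·Σσ_ij = 5.5576 + 2 × 3.6237 = 12.8050
α = (4/3)·(1 − 5.5576/12.8050) = 0.75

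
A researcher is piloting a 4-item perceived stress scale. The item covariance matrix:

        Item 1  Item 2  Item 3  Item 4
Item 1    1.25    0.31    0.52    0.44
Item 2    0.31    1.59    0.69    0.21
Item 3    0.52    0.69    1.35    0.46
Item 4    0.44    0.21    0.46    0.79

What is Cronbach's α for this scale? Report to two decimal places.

α = 0.68

Σσᵢ² = 1.25 + 1.59 + 1.35 + 0.79 = 4.98
Sum of the distinct covariances = 2.63
σ²_total = 4.98 + 2 × 2.63 = 10.24
α = (k/(k−1))·(1 − Σσᵢ²/σ²_total) = (4/3)·(1 − 4.98/10.24) = 0.68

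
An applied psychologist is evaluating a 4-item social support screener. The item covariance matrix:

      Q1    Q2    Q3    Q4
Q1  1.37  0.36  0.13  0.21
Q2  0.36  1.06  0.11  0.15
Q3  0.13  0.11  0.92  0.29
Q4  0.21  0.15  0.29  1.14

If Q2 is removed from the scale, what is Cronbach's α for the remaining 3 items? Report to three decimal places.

Cronbach's α = 0.403

Remaining items: Q1, Q3, Q4 (k = 3).
Σσᵢ² = 1.37 + 0.92 + 1.14 = 3.43
σ²_total = 3.43 + 2 × 0.63 = 4.69
α (item deleted) = (3/2)·(1 − 3.43/4.69) = 0.403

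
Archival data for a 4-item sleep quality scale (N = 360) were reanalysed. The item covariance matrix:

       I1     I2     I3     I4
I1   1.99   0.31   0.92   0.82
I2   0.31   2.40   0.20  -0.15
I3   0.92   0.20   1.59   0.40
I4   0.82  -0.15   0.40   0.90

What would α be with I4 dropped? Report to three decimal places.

Remaining items: I1, I2, I3 (k = 3).
ΣVar(i) = 1.99 + 2.40 + 1.59 = 5.98
σ²_total = 5.98 + 2 × 1.43 = 8.84
α (item deleted) = (3/2)·(1 − 5.98/8.84) = 0.485

α = 0.485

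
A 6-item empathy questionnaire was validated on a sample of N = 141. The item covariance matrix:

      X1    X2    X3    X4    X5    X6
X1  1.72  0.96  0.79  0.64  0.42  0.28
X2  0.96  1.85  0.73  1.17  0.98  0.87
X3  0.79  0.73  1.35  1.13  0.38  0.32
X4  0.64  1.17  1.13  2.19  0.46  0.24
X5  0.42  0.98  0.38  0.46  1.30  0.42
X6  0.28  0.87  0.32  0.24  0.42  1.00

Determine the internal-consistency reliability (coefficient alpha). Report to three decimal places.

ΣVar(i) = 1.72 + 1.85 + 1.35 + 2.19 + 1.30 + 1.00 = 9.41
Sum of the distinct covariances = 9.79
Var(T) = 9.41 + 2 × 9.79 = 28.99
α = (k/(k−1))·(1 − ΣVar(i)/Var(T)) = (6/5)·(1 − 9.41/28.99) = 0.810

α = 0.810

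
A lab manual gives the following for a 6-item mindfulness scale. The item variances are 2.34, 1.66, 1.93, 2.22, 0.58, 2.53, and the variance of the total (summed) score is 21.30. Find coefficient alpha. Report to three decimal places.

Σσᵢ² = 2.34 + 1.66 + 1.93 + 2.22 + 0.58 + 2.53 = 11.26
α = (k/(k−1))·(1 − Σσᵢ²/σ²_total) = (6/5)·(1 − 11.26/21.30) = 0.566

α = 0.566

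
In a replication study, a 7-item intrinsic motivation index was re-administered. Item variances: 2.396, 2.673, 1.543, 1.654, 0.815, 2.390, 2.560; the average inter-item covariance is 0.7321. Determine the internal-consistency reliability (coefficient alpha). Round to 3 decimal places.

Σσ²ᵢ = 2.396 + 2.673 + 1.543 + 1.654 + 0.815 + 2.390 + 2.560 = 14.031
Sum of the 21 distinct covariances = 21 × 0.7321 = 15.3741
total variance = Σσ²ᵢ + 2·Σcov = 14.031 + 2 × 15.3741 = 44.7792
α = (7/6)·(1 − 14.031/44.7792) = 0.801

α = 0.801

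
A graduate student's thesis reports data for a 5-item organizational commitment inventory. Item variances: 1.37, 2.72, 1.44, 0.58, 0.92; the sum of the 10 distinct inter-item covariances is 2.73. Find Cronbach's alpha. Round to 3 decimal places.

Cronbach's alpha = 0.546

Σσᵢ² = 1.37 + 2.72 + 1.44 + 0.58 + 0.92 = 7.03
Sum of distinct covariances = 2.73
σ²_T = Σσᵢ² + 2·Σcov = 7.03 + 2 × 2.73 = 12.49
α = (5/4)·(1 − 7.03/12.49) = 0.546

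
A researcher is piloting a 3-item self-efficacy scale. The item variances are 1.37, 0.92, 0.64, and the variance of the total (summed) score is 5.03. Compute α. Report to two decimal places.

α = 0.63

sum of item variances = 1.37 + 0.92 + 0.64 = 2.93
α = (k/(k−1))·(1 − sum of item variances/σ²_total) = (3/2)·(1 − 2.93/5.03) = 0.63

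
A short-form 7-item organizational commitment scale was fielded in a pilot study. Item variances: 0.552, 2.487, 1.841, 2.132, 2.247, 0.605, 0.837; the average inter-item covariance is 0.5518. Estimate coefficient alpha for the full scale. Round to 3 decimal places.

α = 0.798

Σσᵢ² = 0.552 + 2.487 + 1.841 + 2.132 + 2.247 + 0.605 + 0.837 = 10.701
Sum of the 21 distinct covariances = 21 × 0.5518 = 11.5878
total variance = Σσᵢ² + 2·Σcov = 10.701 + 2 × 11.5878 = 33.8766
α = (7/6)·(1 − 10.701/33.8766) = 0.798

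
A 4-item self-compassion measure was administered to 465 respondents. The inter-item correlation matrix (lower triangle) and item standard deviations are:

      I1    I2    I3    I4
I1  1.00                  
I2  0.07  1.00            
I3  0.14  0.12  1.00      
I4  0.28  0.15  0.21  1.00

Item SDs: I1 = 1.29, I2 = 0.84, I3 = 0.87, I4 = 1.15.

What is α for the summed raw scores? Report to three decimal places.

Σσ²ᵢ = 1.29² + 0.84² + 0.87² + 1.15² = 4.4491
Covariances σ_ij = r_ij · s_i · s_j:
  σ(I1,I2) = 0.07 × 1.29 × 0.84 = 0.0759
  σ(I1,I3) = 0.14 × 1.29 × 0.87 = 0.1571
  σ(I1,I4) = 0.28 × 1.29 × 1.15 = 0.4154
  σ(I2,I3) = 0.12 × 0.84 × 0.87 = 0.0877
  σ(I2,I4) = 0.15 × 0.84 × 1.15 = 0.1449
  σ(I3,I4) = 0.21 × 0.87 × 1.15 = 0.2101
σ²_T = Σσ²ᵢ + 2·Σσ_ij = 4.4491 + 2 × 1.0911 = 6.6313
α = (4/3)·(1 − 4.4491/6.6313) = 0.439

α = 0.439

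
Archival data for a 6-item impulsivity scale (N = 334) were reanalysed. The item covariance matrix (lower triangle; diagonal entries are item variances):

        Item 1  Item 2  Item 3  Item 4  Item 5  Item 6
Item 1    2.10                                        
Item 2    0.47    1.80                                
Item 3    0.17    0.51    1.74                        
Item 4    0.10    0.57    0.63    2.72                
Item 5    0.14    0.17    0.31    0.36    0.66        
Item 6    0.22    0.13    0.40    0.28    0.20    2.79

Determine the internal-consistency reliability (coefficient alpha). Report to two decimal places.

coefficient alpha = 0.53

Σσ²ᵢ = 2.10 + 1.80 + 1.74 + 2.72 + 0.66 + 2.79 = 11.81
Σ_{i<j} σ_ij = 4.66
Var(T) = 11.81 + 2 × 4.66 = 21.13
α = (k/(k−1))·(1 − Σσ²ᵢ/Var(T)) = (6/5)·(1 − 11.81/21.13) = 0.53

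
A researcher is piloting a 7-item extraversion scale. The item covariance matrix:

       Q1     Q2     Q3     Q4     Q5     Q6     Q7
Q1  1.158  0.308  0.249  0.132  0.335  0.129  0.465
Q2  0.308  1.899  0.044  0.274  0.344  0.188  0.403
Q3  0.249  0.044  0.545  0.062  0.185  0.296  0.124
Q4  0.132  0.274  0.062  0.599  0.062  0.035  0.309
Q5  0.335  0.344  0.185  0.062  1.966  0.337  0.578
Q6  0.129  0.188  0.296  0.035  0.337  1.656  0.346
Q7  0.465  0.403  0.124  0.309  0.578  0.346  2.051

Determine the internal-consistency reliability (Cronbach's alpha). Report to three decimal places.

α = 0.599

sum of item variances = 1.158 + 1.899 + 0.545 + 0.599 + 1.966 + 1.656 + 2.051 = 9.874
Sum of off-diagonal covariances = 5.205
Var(T) = 9.874 + 2 × 5.205 = 20.284
α = (k/(k−1))·(1 − sum of item variances/Var(T)) = (7/6)·(1 − 9.874/20.284) = 0.599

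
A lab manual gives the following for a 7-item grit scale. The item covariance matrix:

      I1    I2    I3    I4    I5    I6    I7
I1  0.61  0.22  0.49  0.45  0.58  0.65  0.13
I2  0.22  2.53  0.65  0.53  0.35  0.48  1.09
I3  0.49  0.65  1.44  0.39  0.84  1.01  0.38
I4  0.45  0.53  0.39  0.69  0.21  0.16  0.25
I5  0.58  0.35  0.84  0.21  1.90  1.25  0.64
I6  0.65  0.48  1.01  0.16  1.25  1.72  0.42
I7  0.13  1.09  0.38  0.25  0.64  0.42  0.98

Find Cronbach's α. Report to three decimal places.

Cronbach's α = 0.809

sum of item variances = 0.61 + 2.53 + 1.44 + 0.69 + 1.90 + 1.72 + 0.98 = 9.87
Sum of off-diagonal covariances = 11.17
σ²_T = 9.87 + 2 × 11.17 = 32.21
α = (k/(k−1))·(1 − sum of item variances/σ²_T) = (7/6)·(1 − 9.87/32.21) = 0.809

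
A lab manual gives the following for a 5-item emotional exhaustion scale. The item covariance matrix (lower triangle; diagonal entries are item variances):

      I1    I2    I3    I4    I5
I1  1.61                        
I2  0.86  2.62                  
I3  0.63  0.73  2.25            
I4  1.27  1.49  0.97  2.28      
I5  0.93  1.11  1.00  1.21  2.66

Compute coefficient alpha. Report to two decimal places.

ΣVar(i) = 1.61 + 2.62 + 2.25 + 2.28 + 2.66 = 11.42
Sum of off-diagonal covariances = 10.20
Var(T) = 11.42 + 2 × 10.20 = 31.82
α = (k/(k−1))·(1 − ΣVar(i)/Var(T)) = (5/4)·(1 − 11.42/31.82) = 0.80

coefficient alpha = 0.80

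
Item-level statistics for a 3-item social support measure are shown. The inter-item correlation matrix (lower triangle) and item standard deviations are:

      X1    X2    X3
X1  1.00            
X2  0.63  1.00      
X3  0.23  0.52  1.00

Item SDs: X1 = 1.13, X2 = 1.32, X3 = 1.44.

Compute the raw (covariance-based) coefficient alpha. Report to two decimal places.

Σσ²ᵢ = 1.13² + 1.32² + 1.44² = 5.0929
Covariances σ_ij = r_ij · s_i · s_j:
  σ(X1,X2) = 0.63 × 1.13 × 1.32 = 0.9397
  σ(X1,X3) = 0.23 × 1.13 × 1.44 = 0.3743
  σ(X2,X3) = 0.52 × 1.32 × 1.44 = 0.9884
σ²_T = Σσ²ᵢ + 2·Σσ_ij = 5.0929 + 2 × 2.3024 = 9.6977
α = (3/2)·(1 − 5.0929/9.6977) = 0.71

α = 0.71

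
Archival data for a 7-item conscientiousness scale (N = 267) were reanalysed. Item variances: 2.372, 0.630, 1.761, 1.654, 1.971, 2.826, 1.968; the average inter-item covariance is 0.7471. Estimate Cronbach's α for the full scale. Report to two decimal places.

Σσ²ᵢ = 2.372 + 0.630 + 1.761 + 1.654 + 1.971 + 2.826 + 1.968 = 13.182
Sum of the 21 distinct covariances = 21 × 0.7471 = 15.6891
total variance = Σσ²ᵢ + 2·Σcov = 13.182 + 2 × 15.6891 = 44.5602
α = (7/6)·(1 − 13.182/44.5602) = 0.82

Cronbach's α = 0.82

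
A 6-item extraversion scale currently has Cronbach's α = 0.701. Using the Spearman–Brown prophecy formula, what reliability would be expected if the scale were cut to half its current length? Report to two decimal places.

Length factor m = 1/2
α' = m·α / (1 − (1−m)·α)
   = 1/2 × 0.701 / (1 − (1 − 1/2) × 0.701)
   = 0.3505 / 0.6495 = 0.54

predicted reliability = 0.54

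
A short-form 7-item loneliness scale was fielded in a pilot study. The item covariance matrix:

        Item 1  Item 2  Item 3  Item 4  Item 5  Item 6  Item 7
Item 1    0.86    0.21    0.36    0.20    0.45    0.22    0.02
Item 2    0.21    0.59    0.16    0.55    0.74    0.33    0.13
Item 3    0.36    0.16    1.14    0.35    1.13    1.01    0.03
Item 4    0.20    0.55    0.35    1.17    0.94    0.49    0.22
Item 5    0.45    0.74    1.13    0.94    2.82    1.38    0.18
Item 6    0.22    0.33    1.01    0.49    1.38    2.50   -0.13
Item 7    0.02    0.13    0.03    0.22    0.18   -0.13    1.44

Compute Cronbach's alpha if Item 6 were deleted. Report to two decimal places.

α = 0.70

Remaining items: Item 1, Item 2, Item 3, Item 4, Item 5, Item 7 (k = 6).
Σσᵢ² = 0.86 + 0.59 + 1.14 + 1.17 + 2.82 + 1.44 = 8.02
total variance = 8.02 + 2 × 5.67 = 19.36
α (item deleted) = (6/5)·(1 − 8.02/19.36) = 0.70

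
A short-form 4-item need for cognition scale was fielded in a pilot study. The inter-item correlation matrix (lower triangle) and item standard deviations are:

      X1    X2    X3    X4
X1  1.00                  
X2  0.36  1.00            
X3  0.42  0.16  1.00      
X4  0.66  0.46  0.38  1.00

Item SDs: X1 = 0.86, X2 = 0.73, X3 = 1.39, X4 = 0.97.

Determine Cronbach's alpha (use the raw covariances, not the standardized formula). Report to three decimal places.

Σσ²ᵢ = 0.86² + 0.73² + 1.39² + 0.97² = 4.1455
Covariances σ_ij = r_ij · s_i · s_j:
  σ(X1,X2) = 0.36 × 0.86 × 0.73 = 0.2260
  σ(X1,X3) = 0.42 × 0.86 × 1.39 = 0.5021
  σ(X1,X4) = 0.66 × 0.86 × 0.97 = 0.5506
  σ(X2,X3) = 0.16 × 0.73 × 1.39 = 0.1624
  σ(X2,X4) = 0.46 × 0.73 × 0.97 = 0.3257
  σ(X3,X4) = 0.38 × 1.39 × 0.97 = 0.5124
σ²_T = Σσ²ᵢ + 2·Σσ_ij = 4.1455 + 2 × 2.2792 = 8.7039
α = (4/3)·(1 − 4.1455/8.7039) = 0.698

α = 0.698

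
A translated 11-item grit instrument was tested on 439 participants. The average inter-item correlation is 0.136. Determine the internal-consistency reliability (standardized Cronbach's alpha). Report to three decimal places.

standardized Cronbach's alpha = 0.634

Standardized α = k·r̄ / (1 + (k−1)·r̄) = 11 × 0.136 / (1 + 10 × 0.136)
  = 1.4960 / 2.3600 = 0.634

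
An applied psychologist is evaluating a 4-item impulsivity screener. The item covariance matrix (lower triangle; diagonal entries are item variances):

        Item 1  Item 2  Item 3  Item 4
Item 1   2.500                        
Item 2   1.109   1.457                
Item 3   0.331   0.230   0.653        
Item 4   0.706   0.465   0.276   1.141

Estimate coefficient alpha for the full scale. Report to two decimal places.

α = 0.69

ΣVar(i) = 2.500 + 1.457 + 0.653 + 1.141 = 5.751
Sum of off-diagonal covariances = 3.117
σ²_T = 5.751 + 2 × 3.117 = 11.985
α = (k/(k−1))·(1 − ΣVar(i)/σ²_T) = (4/3)·(1 − 5.751/11.985) = 0.69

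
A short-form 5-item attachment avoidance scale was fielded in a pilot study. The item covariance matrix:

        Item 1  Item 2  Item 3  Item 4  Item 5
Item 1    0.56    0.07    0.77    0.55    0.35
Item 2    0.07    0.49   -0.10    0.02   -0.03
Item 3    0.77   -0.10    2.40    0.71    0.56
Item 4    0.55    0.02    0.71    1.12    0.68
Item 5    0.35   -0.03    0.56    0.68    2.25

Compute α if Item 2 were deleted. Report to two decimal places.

Remaining items: Item 1, Item 3, Item 4, Item 5 (k = 4).
Σσ²ᵢ = 0.56 + 2.40 + 1.12 + 2.25 = 6.33
total variance = 6.33 + 2 × 3.62 = 13.57
α (item deleted) = (4/3)·(1 − 6.33/13.57) = 0.71

α = 0.71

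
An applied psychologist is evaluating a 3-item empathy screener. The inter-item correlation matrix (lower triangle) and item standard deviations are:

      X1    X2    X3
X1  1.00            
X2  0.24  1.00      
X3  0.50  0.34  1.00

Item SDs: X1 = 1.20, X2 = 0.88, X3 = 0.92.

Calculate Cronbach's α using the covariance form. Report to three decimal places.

Σσ²ᵢ = 1.20² + 0.88² + 0.92² = 3.0608
Covariances σ_ij = r_ij · s_i · s_j:
  σ(X1,X2) = 0.24 × 1.20 × 0.88 = 0.2534
  σ(X1,X3) = 0.50 × 1.20 × 0.92 = 0.5520
  σ(X2,X3) = 0.34 × 0.88 × 0.92 = 0.2753
σ²_T = Σσ²ᵢ + 2·Σσ_ij = 3.0608 + 2 × 1.0807 = 5.2222
α = (3/2)·(1 − 3.0608/5.2222) = 0.621

Cronbach's α = 0.621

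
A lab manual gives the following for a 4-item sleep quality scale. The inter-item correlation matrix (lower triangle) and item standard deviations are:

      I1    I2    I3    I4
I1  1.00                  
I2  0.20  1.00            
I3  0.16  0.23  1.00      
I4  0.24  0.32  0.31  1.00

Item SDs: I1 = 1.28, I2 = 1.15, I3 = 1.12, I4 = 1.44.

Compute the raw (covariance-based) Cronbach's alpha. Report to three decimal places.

Σσ²ᵢ = 1.28² + 1.15² + 1.12² + 1.44² = 6.2889
Covariances σ_ij = r_ij · s_i · s_j:
  σ(I1,I2) = 0.20 × 1.28 × 1.15 = 0.2944
  σ(I1,I3) = 0.16 × 1.28 × 1.12 = 0.2294
  σ(I1,I4) = 0.24 × 1.28 × 1.44 = 0.4424
  σ(I2,I3) = 0.23 × 1.15 × 1.12 = 0.2962
  σ(I2,I4) = 0.32 × 1.15 × 1.44 = 0.5299
  σ(I3,I4) = 0.31 × 1.12 × 1.44 = 0.5000
σ²_T = Σσ²ᵢ + 2·Σσ_ij = 6.2889 + 2 × 2.2923 = 10.8735
α = (4/3)·(1 − 6.2889/10.8735) = 0.562

Cronbach's alpha = 0.562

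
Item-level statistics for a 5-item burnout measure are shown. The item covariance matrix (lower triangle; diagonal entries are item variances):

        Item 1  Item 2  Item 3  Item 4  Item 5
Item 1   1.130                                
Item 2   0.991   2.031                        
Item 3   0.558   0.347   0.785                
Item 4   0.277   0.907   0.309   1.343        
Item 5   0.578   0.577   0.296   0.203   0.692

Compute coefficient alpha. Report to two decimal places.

coefficient alpha = 0.78

Σσ²ᵢ = 1.130 + 2.031 + 0.785 + 1.343 + 0.692 = 5.981
Sum of the distinct covariances = 5.043
σ²_T = 5.981 + 2 × 5.043 = 16.067
α = (k/(k−1))·(1 − Σσ²ᵢ/σ²_T) = (5/4)·(1 − 5.981/16.067) = 0.78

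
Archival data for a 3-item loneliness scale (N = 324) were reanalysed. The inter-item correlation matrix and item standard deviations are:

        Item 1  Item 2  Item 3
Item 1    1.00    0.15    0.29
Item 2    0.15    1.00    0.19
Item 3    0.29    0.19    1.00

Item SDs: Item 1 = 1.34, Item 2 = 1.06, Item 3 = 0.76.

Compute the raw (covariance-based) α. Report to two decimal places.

α = 0.41

Σσ²ᵢ = 1.34² + 1.06² + 0.76² = 3.4968
Covariances σ_ij = r_ij · s_i · s_j:
  σ(Item 1,Item 2) = 0.15 × 1.34 × 1.06 = 0.2131
  σ(Item 1,Item 3) = 0.29 × 1.34 × 0.76 = 0.2953
  σ(Item 2,Item 3) = 0.19 × 1.06 × 0.76 = 0.1531
σ²_T = Σσ²ᵢ + 2·Σσ_ij = 3.4968 + 2 × 0.6615 = 4.8198
α = (3/2)·(1 − 3.4968/4.8198) = 0.41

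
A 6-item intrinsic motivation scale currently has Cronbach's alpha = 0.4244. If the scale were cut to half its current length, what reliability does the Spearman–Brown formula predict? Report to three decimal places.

predicted reliability = 0.269

Length factor m = 1/2
α' = m·α / (1 − (1−m)·α)
   = 1/2 × 0.4244 / (1 − (1 − 1/2) × 0.4244)
   = 0.2122 / 0.7878 = 0.269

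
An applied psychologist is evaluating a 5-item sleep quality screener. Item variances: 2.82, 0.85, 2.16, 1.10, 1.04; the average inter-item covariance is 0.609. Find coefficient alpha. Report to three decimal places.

α = 0.756

sum of item variances = 2.82 + 0.85 + 2.16 + 1.10 + 1.04 = 7.97
Sum of the 10 distinct covariances = 10 × 0.609 = 6.090
Var(T) = sum of item variances + 2·Σcov = 7.97 + 2 × 6.090 = 20.150
α = (5/4)·(1 − 7.97/20.150) = 0.756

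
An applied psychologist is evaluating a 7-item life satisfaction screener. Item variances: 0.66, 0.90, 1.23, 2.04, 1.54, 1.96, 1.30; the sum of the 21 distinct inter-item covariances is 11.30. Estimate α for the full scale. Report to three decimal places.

α = 0.818

Σσ²ᵢ = 0.66 + 0.90 + 1.23 + 2.04 + 1.54 + 1.96 + 1.30 = 9.63
Sum of distinct covariances = 11.30
σ²_T = Σσ²ᵢ + 2·Σcov = 9.63 + 2 × 11.30 = 32.23
α = (7/6)·(1 − 9.63/32.23) = 0.818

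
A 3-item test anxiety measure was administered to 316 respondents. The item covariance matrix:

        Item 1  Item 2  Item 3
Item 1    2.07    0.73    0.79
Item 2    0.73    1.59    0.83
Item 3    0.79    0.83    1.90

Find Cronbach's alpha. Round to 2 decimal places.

Σσ²ᵢ = 2.07 + 1.59 + 1.90 = 5.56
Σ_{i<j} σ_ij = 2.35
Var(T) = 5.56 + 2 × 2.35 = 10.26
α = (k/(k−1))·(1 − Σσ²ᵢ/Var(T)) = (3/2)·(1 − 5.56/10.26) = 0.69

Cronbach's alpha = 0.69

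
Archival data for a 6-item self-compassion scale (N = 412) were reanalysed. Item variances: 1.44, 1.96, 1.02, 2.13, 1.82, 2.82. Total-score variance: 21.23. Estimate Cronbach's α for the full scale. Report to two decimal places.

α = 0.57

sum of item variances = 1.44 + 1.96 + 1.02 + 2.13 + 1.82 + 2.82 = 11.19
α = (k/(k−1))·(1 − sum of item variances/total variance) = (6/5)·(1 − 11.19/21.23) = 0.57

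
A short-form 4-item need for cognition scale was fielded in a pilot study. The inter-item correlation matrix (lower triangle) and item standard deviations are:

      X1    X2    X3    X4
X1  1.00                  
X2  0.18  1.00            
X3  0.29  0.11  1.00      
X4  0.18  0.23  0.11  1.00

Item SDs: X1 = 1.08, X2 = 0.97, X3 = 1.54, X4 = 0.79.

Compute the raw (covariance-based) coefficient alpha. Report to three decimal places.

Σσ²ᵢ = 1.08² + 0.97² + 1.54² + 0.79² = 5.1030
Covariances σ_ij = r_ij · s_i · s_j:
  σ(X1,X2) = 0.18 × 1.08 × 0.97 = 0.1886
  σ(X1,X3) = 0.29 × 1.08 × 1.54 = 0.4823
  σ(X1,X4) = 0.18 × 1.08 × 0.79 = 0.1536
  σ(X2,X3) = 0.11 × 0.97 × 1.54 = 0.1643
  σ(X2,X4) = 0.23 × 0.97 × 0.79 = 0.1762
  σ(X3,X4) = 0.11 × 1.54 × 0.79 = 0.1338
σ²_T = Σσ²ᵢ + 2·Σσ_ij = 5.1030 + 2 × 1.2988 = 7.7006
α = (4/3)·(1 − 5.1030/7.7006) = 0.450

coefficient alpha = 0.450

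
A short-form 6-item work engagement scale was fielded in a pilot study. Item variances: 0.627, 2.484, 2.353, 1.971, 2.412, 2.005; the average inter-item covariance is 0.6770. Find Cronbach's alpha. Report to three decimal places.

ΣVar(i) = 0.627 + 2.484 + 2.353 + 1.971 + 2.412 + 2.005 = 11.852
Sum of the 15 distinct covariances = 15 × 0.6770 = 10.1550
total variance = ΣVar(i) + 2·Σcov = 11.852 + 2 × 10.1550 = 32.1620
α = (6/5)·(1 − 11.852/32.1620) = 0.758

Cronbach's alpha = 0.758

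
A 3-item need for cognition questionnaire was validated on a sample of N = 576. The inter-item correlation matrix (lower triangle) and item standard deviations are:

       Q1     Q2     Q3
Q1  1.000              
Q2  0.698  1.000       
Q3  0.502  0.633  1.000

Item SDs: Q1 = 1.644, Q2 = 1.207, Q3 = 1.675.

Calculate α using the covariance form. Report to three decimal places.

Σσ²ᵢ = 1.644² + 1.207² + 1.675² = 6.9652
Covariances σ_ij = r_ij · s_i · s_j:
  σ(Q1,Q2) = 0.698 × 1.644 × 1.207 = 1.3850
  σ(Q1,Q3) = 0.502 × 1.644 × 1.675 = 1.3824
  σ(Q2,Q3) = 0.633 × 1.207 × 1.675 = 1.2798
σ²_T = Σσ²ᵢ + 2·Σσ_ij = 6.9652 + 2 × 4.0472 = 15.0596
α = (3/2)·(1 − 6.9652/15.0596) = 0.806

α = 0.806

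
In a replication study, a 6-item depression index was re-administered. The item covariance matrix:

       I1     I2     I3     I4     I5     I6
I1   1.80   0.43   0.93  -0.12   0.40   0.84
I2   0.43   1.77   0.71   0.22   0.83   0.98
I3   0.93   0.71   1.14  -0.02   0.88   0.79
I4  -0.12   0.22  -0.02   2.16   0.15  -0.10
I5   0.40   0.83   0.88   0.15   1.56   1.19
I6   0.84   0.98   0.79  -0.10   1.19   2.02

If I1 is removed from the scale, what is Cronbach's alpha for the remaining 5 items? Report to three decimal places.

Remaining items: I2, I3, I4, I5, I6 (k = 5).
Σσᵢ² = 1.77 + 1.14 + 2.16 + 1.56 + 2.02 = 8.65
Var(T) = 8.65 + 2 × 5.63 = 19.91
α (item deleted) = (5/4)·(1 − 8.65/19.91) = 0.707

α = 0.707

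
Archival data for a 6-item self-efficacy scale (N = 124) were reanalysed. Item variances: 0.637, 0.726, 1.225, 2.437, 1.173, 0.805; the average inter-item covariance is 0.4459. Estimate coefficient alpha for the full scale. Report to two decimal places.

α = 0.79

ΣVar(i) = 0.637 + 0.726 + 1.225 + 2.437 + 1.173 + 0.805 = 7.003
Sum of the 15 distinct covariances = 15 × 0.4459 = 6.6885
σ²_total = ΣVar(i) + 2·Σcov = 7.003 + 2 × 6.6885 = 20.3800
α = (6/5)·(1 − 7.003/20.3800) = 0.79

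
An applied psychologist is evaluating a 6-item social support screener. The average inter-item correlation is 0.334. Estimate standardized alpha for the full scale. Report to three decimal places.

α = 0.751

Standardized α = k·r̄ / (1 + (k−1)·r̄) = 6 × 0.334 / (1 + 5 × 0.334)
  = 2.0040 / 2.6700 = 0.751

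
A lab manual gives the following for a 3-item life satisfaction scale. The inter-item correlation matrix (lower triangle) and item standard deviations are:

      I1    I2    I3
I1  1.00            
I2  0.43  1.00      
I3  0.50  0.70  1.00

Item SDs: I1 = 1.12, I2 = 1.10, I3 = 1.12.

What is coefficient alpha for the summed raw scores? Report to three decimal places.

α = 0.781

Σσ²ᵢ = 1.12² + 1.10² + 1.12² = 3.7188
Covariances σ_ij = r_ij · s_i · s_j:
  σ(I1,I2) = 0.43 × 1.12 × 1.10 = 0.5298
  σ(I1,I3) = 0.50 × 1.12 × 1.12 = 0.6272
  σ(I2,I3) = 0.70 × 1.10 × 1.12 = 0.8624
σ²_T = Σσ²ᵢ + 2·Σσ_ij = 3.7188 + 2 × 2.0194 = 7.7576
α = (3/2)·(1 − 3.7188/7.7576) = 0.781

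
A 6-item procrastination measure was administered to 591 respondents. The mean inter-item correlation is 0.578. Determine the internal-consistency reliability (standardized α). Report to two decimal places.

α = 0.89

Standardized α = k·r̄ / (1 + (k−1)·r̄) = 6 × 0.578 / (1 + 5 × 0.578)
  = 3.4680 / 3.8900 = 0.89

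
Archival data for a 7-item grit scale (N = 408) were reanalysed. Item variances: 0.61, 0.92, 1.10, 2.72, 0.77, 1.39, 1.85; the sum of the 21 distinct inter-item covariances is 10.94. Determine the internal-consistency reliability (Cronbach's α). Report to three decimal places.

α = 0.817

Σσᵢ² = 0.61 + 0.92 + 1.10 + 2.72 + 0.77 + 1.39 + 1.85 = 9.36
Sum of distinct covariances = 10.94
σ²_T = Σσᵢ² + 2·Σcov = 9.36 + 2 × 10.94 = 31.24
α = (7/6)·(1 − 9.36/31.24) = 0.817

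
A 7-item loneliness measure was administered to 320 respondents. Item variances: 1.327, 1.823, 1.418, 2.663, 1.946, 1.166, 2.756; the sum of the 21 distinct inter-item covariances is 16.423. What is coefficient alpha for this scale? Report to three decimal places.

Σσᵢ² = 1.327 + 1.823 + 1.418 + 2.663 + 1.946 + 1.166 + 2.756 = 13.099
Sum of distinct covariances = 16.423
total variance = Σσᵢ² + 2·Σcov = 13.099 + 2 × 16.423 = 45.945
α = (7/6)·(1 − 13.099/45.945) = 0.834

α = 0.834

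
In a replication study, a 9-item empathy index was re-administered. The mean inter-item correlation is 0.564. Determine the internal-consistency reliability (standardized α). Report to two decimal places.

Standardized α = k·r̄ / (1 + (k−1)·r̄) = 9 × 0.564 / (1 + 8 × 0.564)
  = 5.0760 / 5.5120 = 0.92

α = 0.92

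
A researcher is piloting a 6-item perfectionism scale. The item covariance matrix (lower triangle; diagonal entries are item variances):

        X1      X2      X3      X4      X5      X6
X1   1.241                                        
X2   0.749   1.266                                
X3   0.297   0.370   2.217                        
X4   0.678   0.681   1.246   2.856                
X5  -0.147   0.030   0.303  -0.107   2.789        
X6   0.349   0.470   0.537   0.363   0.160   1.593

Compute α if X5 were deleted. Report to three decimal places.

Remaining items: X1, X2, X3, X4, X6 (k = 5).
sum of item variances = 1.241 + 1.266 + 2.217 + 2.856 + 1.593 = 9.173
σ²_T = 9.173 + 2 × 5.740 = 20.653
α (item deleted) = (5/4)·(1 − 9.173/20.653) = 0.695

α = 0.695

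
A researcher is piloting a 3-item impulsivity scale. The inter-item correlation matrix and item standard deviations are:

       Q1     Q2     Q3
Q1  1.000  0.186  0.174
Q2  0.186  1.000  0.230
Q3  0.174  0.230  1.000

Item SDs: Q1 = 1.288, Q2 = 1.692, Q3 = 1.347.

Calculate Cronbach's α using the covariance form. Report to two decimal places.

Σσ²ᵢ = 1.288² + 1.692² + 1.347² = 6.3362
Covariances σ_ij = r_ij · s_i · s_j:
  σ(Q1,Q2) = 0.186 × 1.288 × 1.692 = 0.4053
  σ(Q1,Q3) = 0.174 × 1.288 × 1.347 = 0.3019
  σ(Q2,Q3) = 0.230 × 1.692 × 1.347 = 0.5242
σ²_T = Σσ²ᵢ + 2·Σσ_ij = 6.3362 + 2 × 1.2314 = 8.7990
α = (3/2)·(1 − 6.3362/8.7990) = 0.42

α = 0.42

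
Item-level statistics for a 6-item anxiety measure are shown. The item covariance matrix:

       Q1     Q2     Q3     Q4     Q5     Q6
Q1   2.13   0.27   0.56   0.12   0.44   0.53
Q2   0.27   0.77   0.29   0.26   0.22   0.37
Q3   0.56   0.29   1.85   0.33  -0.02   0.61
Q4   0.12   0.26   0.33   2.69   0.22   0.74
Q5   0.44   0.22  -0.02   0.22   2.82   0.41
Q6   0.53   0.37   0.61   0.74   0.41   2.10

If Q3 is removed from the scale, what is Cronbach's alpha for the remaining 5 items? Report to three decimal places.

Remaining items: Q1, Q2, Q4, Q5, Q6 (k = 5).
Σσᵢ² = 2.13 + 0.77 + 2.69 + 2.82 + 2.10 = 10.51
total variance = 10.51 + 2 × 3.58 = 17.67
α (item deleted) = (5/4)·(1 − 10.51/17.67) = 0.507

α = 0.507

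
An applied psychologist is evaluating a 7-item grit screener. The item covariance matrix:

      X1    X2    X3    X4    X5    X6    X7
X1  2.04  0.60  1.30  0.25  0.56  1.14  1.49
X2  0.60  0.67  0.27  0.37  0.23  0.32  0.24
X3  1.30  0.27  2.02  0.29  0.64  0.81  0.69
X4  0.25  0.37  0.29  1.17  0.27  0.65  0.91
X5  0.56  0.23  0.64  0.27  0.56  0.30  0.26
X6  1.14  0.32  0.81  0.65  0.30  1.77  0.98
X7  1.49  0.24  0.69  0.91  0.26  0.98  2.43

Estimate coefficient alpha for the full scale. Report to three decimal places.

sum of item variances = 2.04 + 0.67 + 2.02 + 1.17 + 0.56 + 1.77 + 2.43 = 10.66
Σ_{i<j} σ_ij = 12.57
σ²_total = 10.66 + 2 × 12.57 = 35.80
α = (k/(k−1))·(1 − sum of item variances/σ²_total) = (7/6)·(1 − 10.66/35.80) = 0.819

α = 0.819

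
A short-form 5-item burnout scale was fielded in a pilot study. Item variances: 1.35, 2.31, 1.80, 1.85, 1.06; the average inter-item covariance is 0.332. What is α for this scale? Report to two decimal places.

Σσᵢ² = 1.35 + 2.31 + 1.80 + 1.85 + 1.06 = 8.37
Sum of the 10 distinct covariances = 10 × 0.332 = 3.320
Var(T) = Σσᵢ² + 2·Σcov = 8.37 + 2 × 3.320 = 15.010
α = (5/4)·(1 − 8.37/15.010) = 0.55

α = 0.55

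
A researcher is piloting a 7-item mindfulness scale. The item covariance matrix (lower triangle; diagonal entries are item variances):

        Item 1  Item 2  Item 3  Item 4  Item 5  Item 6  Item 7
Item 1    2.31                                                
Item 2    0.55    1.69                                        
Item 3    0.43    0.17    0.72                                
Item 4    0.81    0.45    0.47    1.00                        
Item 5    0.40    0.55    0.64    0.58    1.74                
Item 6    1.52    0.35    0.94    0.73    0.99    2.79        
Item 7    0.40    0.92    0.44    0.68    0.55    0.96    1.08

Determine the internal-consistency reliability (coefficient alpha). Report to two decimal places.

coefficient alpha = 0.82

Σσ²ᵢ = 2.31 + 1.69 + 0.72 + 1.00 + 1.74 + 2.79 + 1.08 = 11.33
Σ_{i<j} σ_ij = 13.53
Var(T) = 11.33 + 2 × 13.53 = 38.39
α = (k/(k−1))·(1 − Σσ²ᵢ/Var(T)) = (7/6)·(1 − 11.33/38.39) = 0.82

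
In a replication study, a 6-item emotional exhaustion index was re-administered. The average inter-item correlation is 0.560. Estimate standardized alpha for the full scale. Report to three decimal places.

Standardized α = k·r̄ / (1 + (k−1)·r̄) = 6 × 0.560 / (1 + 5 × 0.560)
  = 3.3600 / 3.8000 = 0.884

standardized alpha = 0.884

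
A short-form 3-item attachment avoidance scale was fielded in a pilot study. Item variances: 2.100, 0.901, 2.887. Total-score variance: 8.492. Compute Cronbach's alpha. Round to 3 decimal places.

Cronbach's alpha = 0.460

Σσ²ᵢ = 2.100 + 0.901 + 2.887 = 5.888
α = (k/(k−1))·(1 − Σσ²ᵢ/Var(T)) = (3/2)·(1 − 5.888/8.492) = 0.460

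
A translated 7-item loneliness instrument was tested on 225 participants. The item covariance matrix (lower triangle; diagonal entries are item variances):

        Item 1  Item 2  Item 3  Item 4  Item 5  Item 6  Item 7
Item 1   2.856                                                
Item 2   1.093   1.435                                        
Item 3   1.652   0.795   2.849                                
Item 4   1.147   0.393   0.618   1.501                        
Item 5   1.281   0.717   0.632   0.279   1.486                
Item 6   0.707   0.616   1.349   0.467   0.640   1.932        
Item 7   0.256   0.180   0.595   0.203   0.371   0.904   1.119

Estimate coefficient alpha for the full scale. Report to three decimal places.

coefficient alpha = 0.809

Σσᵢ² = 2.856 + 1.435 + 2.849 + 1.501 + 1.486 + 1.932 + 1.119 = 13.178
Sum of the distinct covariances = 14.895
σ²_total = 13.178 + 2 × 14.895 = 42.968
α = (k/(k−1))·(1 − Σσᵢ²/σ²_total) = (7/6)·(1 − 13.178/42.968) = 0.809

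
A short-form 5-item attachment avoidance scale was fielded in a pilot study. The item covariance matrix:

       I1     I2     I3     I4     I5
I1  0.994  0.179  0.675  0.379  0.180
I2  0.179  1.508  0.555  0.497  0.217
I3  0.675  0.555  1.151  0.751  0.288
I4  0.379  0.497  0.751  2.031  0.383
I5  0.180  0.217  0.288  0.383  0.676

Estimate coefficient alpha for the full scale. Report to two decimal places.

Σσ²ᵢ = 0.994 + 1.508 + 1.151 + 2.031 + 0.676 = 6.360
Σ_{i<j} σ_ij = 4.104
σ²_total = 6.360 + 2 × 4.104 = 14.568
α = (k/(k−1))·(1 − Σσ²ᵢ/σ²_total) = (5/4)·(1 − 6.360/14.568) = 0.70

coefficient alpha = 0.70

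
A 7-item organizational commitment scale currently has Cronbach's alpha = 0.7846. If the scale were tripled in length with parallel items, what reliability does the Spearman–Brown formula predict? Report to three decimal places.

predicted reliability = 0.916

Length factor m = 3
α' = m·α / (1 + (m−1)·α)
   = 3 × 0.7846 / (1 + (3 − 1) × 0.7846)
   = 2.3538 / 2.5692 = 0.916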